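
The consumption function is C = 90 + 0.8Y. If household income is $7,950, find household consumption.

C = 6450

C = 90 + 0.8(7950) = 90 + 6360 = 6450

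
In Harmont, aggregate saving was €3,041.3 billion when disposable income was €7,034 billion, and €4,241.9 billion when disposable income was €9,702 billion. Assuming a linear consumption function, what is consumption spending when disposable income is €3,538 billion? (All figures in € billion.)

MPS = ΔS/ΔY = (4241.9 − 3041.3)/(9702 − 7034) = 1200.6/2668 = 0.45
MPC = 1 − MPS = 0.55
Autonomous saving = 3041.3 − 0.45(7034) = -124, so a = 124
C = 124 + 0.55(3538) = 124 + 1945.9 = 2069.9

C = 2069.9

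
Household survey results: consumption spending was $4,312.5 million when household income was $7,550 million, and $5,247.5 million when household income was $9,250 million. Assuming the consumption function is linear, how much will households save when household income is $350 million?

MPC = (5247.5 − 4312.5)/(9250 − 7550) = 935/1700 = 0.55
a = 4312.5 − 0.55(7550) = 4312.5 − 4152.5 = 160
C = 160 + 0.55(350) = 352.5
S = 350 − 352.5 = -2.5

S = -2.5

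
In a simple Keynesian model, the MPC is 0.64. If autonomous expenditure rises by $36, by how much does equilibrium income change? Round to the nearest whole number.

ΔY ≈ 100

The multiplier is 1/(1 − MPC) = 1/0.36.
ΔY = 36/0.36 = 100.00 ≈ 100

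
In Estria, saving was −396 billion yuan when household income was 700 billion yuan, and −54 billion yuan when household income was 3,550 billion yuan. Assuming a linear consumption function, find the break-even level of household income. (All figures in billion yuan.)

MPS = ΔS/ΔY = (-54 − (-396))/(3550 − 700) = 342/2850 = 0.12
MPC = 1 − MPS = 0.88
From S(700) = -396: −a + 0.12(700) = -396, so a = 84 − (-396) = 480
Break-even (S = 0): Y = a/MPS = 480/0.12 = 4000

Y = 4000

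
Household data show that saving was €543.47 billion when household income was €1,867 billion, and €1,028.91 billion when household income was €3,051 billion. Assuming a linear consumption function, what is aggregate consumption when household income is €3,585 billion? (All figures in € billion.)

MPS = ΔS/ΔY = (1028.91 − 543.47)/(3051 − 1867) = 485.44/1184 = 0.41
MPC = 1 − MPS = 0.59
Autonomous saving = 543.47 − 0.41(1867) = -222, so a = 222
C = 222 + 0.59(3585) = 222 + 2115.15 = 2337.15

C = 2337.15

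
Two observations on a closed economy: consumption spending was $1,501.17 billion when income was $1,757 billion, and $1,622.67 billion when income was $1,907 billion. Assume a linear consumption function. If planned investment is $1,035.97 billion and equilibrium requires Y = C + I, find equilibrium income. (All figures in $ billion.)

MPC = (1622.67 − 1501.17)/(1907 − 1757) = 121.5/150 = 0.81
a = 1501.17 − 0.81(1757) = 78
Equilibrium: Y = 78 + 0.81Y + 1035.97
0.19Y = 1113.97, so Y = 1113.97/0.19 = 5863

Y = 5863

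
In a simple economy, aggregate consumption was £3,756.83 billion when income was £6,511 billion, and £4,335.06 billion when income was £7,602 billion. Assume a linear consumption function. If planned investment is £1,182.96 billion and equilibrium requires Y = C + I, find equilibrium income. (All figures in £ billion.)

MPC = (4335.06 − 3756.83)/(7602 − 6511) = 578.23/1091 = 0.53
a = 3756.83 − 0.53(6511) = 306
Equilibrium: Y = 306 + 0.53Y + 1182.96
0.47Y = 1488.96, so Y = 1488.96/0.47 = 3168

Y = 3168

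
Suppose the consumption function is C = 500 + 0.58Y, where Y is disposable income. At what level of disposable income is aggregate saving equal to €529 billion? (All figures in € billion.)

S = Y − C = -500 + 0.42Y
-500 + 0.42Y = 529, so 0.42Y = 1029 and Y = 2450

Y = 2450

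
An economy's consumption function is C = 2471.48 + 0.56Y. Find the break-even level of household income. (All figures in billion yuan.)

Y = 5617

At break-even, C = Y: 2471.48 + 0.56Y = Y
0.44Y = 2471.48, so Y = 2471.48/0.44 = 5617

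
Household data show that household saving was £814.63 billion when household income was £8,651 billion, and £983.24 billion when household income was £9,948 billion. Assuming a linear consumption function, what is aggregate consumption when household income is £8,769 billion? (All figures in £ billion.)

MPS = ΔS/ΔY = (983.24 − 814.63)/(9948 − 8651) = 168.61/1297 = 0.13
MPC = 1 − MPS = 0.87
Autonomous saving = 814.63 − 0.13(8651) = -310, so a = 310
C = 310 + 0.87(8769) = 310 + 7629.03 = 7939.03

C = 7939.03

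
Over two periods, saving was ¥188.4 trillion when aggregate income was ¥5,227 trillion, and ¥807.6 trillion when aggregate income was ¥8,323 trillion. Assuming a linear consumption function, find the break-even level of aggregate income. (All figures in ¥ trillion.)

MPS = ΔS/ΔY = (807.6 − 188.4)/(8323 − 5227) = 619.2/3096 = 0.2
MPC = 1 − MPS = 0.8
From S(5227) = 188.4: −a + 0.2(5227) = 188.4, so a = 1045.4 − 188.4 = 857
Break-even (S = 0): Y = a/MPS = 857/0.2 = 4285

Y = 4285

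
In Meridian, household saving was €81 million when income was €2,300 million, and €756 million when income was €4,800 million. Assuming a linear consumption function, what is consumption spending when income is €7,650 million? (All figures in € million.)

C = 6124.5

MPS = ΔS/ΔY = (756 − 81)/(4800 − 2300) = 675/2500 = 0.27
MPC = 1 − MPS = 0.73
Autonomous saving = 81 − 0.27(2300) = -540, so a = 540
C = 540 + 0.73(7650) = 540 + 5584.5 = 6124.5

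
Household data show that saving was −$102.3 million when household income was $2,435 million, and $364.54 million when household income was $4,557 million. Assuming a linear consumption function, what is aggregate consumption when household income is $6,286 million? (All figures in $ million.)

MPS = ΔS/ΔY = (364.54 − (-102.3))/(4557 − 2435) = 466.84/2122 = 0.22
MPC = 1 − MPS = 0.78
Autonomous saving = -102.3 − 0.22(2435) = -638, so a = 638
C = 638 + 0.78(6286) = 638 + 4903.08 = 5541.08

C = 5541.08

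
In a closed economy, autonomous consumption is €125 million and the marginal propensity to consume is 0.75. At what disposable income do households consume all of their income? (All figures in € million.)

At break-even, C = Y: 125 + 0.75Y = Y
0.25Y = 125, so Y = 125/0.25 = 500

Y = 500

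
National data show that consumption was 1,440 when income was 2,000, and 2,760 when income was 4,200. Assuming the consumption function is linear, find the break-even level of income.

Y = 600

MPC = (2760 − 1440)/(4200 − 2000) = 1320/2200 = 0.6
a = 1440 − 0.6(2000) = 1440 − 1200 = 240
Break-even: Y = a/(1−MPC) = 240/0.4 = 600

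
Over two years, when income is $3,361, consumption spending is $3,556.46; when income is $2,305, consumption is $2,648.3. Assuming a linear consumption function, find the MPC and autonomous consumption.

MPC = ΔC/ΔY = (3556.46 − 2648.3)/(3361 − 2305) = 908.16/1056 = 0.86
a = C − MPC·Y = 2648.3 − 0.86(2305) = 2648.3 − 1982.3 = 666

MPC = 0.86; a = 666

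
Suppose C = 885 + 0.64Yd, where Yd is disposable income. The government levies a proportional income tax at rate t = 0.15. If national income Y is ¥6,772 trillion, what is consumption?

C = 4568.968

Yd = (1 − 0.15)(6772) = 0.85(6772) = 5756.2
C = 885 + 0.64(5756.2) = 885 + 3683.968 = 4568.968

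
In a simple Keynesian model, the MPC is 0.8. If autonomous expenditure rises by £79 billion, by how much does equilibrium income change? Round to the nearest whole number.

The multiplier is 1/(1 − MPC) = 1/0.2.
ΔY = 79/0.2 = 395.00 ≈ 395

ΔY ≈ 395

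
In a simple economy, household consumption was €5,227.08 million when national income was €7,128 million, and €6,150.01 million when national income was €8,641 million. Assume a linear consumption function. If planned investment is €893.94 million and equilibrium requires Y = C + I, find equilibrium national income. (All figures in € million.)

Y = 4546

MPC = (6150.01 − 5227.08)/(8641 − 7128) = 922.93/1513 = 0.61
a = 5227.08 − 0.61(7128) = 879
Equilibrium: Y = 879 + 0.61Y + 893.94
0.39Y = 1772.94, so Y = 1772.94/0.39 = 4546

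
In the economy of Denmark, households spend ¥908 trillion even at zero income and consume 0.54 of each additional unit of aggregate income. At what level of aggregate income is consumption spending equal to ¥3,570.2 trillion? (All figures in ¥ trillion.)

Y = 4930

908 + 0.54Y = 3570.2
0.54Y = 2662.2, so Y = 2662.2/0.54 = 4930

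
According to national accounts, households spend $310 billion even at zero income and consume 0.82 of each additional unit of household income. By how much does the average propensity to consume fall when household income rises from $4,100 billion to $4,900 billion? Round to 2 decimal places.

ΔAPC = 0.01

At Y = 4100: C = 310 + 0.82(4100) = 3672, APC = 3672/4100 = 0.896
At Y = 4900: C = 4328, APC = 4328/4900 = 0.883
Fall in APC = 0.896 − 0.883 = 0.013 ≈ 0.01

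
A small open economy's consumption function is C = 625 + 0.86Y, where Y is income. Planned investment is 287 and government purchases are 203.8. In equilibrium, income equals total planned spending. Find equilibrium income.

Y = C + I + G = 625 + 0.86Y + 287 + 203.8
Y − 0.86Y = 1115.8
0.14Y = 1115.8, so Y = 1115.8/0.14 = 7970

Y = 7970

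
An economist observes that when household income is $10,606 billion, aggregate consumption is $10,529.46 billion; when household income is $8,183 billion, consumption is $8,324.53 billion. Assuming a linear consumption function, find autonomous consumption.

a = 878

MPC = ΔC/ΔY = (10529.46 − 8324.53)/(10606 − 8183) = 2204.93/2423 = 0.91
a = C − MPC·Y = 8324.53 − 0.91(8183) = 8324.53 − 7446.53 = 878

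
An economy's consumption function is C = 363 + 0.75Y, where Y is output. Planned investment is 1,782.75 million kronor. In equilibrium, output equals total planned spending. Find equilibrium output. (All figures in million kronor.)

Y = 8583

Y = C + I = 363 + 0.75Y + 1782.75
Y − 0.75Y = 2145.75
0.25Y = 2145.75, so Y = 2145.75/0.25 = 8583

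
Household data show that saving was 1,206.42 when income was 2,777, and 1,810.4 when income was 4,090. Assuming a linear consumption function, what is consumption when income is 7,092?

C = 3900.68

MPS = ΔS/ΔY = (1810.4 − 1206.42)/(4090 − 2777) = 603.98/1313 = 0.46
MPC = 1 − MPS = 0.54
Autonomous saving = 1206.42 − 0.46(2777) = -71, so a = 71
C = 71 + 0.54(7092) = 71 + 3829.68 = 3900.68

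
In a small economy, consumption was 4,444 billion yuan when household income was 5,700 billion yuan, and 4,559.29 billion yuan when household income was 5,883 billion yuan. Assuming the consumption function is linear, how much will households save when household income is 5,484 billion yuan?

S = 1176.08

MPC = (4559.29 − 4444)/(5883 − 5700) = 115.29/183 = 0.63
a = 4444 − 0.63(5700) = 4444 − 3591 = 853
C = 853 + 0.63(5484) = 4307.92
S = 5484 − 4307.92 = 1176.08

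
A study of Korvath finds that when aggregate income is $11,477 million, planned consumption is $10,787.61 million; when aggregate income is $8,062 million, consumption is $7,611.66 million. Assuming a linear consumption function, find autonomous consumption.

a = 114

MPC = ΔC/ΔY = (10787.61 − 7611.66)/(11477 − 8062) = 3175.95/3415 = 0.93
a = C − MPC·Y = 7611.66 − 0.93(8062) = 7611.66 − 7497.66 = 114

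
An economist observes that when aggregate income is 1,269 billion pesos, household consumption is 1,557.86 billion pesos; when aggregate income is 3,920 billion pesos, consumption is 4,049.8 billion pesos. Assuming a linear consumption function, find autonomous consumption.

MPC = ΔC/ΔY = (4049.8 − 1557.86)/(3920 − 1269) = 2491.94/2651 = 0.94
a = C − MPC·Y = 1557.86 − 0.94(1269) = 1557.86 − 1192.86 = 365

a = 365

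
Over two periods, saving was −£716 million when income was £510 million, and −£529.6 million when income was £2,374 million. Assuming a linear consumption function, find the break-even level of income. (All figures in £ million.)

MPS = ΔS/ΔY = (-529.6 − (-716))/(2374 − 510) = 186.4/1864 = 0.1
MPC = 1 − MPS = 0.9
From S(510) = -716: −a + 0.1(510) = -716, so a = 51 − (-716) = 767
Break-even (S = 0): Y = a/MPS = 767/0.1 = 7670

Y = 7670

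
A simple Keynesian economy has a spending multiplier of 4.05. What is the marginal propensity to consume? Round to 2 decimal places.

MPC = 0.75

k = 1/(1 − MPC), so 1 − MPC = 1/k = 1/4.05 = 0.2469
MPC = 1 − 0.2469 = 0.75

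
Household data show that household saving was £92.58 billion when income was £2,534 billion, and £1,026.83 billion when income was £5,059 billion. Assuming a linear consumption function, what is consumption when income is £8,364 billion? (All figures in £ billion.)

C = 6114.32

MPS = ΔS/ΔY = (1026.83 − 92.58)/(5059 − 2534) = 934.25/2525 = 0.37
MPC = 1 − MPS = 0.63
Autonomous saving = 92.58 − 0.37(2534) = -845, so a = 845
C = 845 + 0.63(8364) = 845 + 5269.32 = 6114.32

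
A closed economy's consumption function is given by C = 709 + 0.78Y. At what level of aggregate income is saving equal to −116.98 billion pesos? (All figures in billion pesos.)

S = Y − C = -709 + 0.22Y
-709 + 0.22Y = -116.98, so 0.22Y = 592.02 and Y = 2691

Y = 2691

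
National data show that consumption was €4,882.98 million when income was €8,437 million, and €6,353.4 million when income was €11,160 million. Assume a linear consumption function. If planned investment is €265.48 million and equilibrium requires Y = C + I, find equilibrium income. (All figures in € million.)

Y = 1288

MPC = (6353.4 − 4882.98)/(11160 − 8437) = 1470.42/2723 = 0.54
a = 4882.98 − 0.54(8437) = 327
Equilibrium: Y = 327 + 0.54Y + 265.48
0.46Y = 592.48, so Y = 592.48/0.46 = 1288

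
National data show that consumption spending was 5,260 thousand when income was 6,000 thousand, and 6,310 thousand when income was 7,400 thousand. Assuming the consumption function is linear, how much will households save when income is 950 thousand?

MPC = (6310 − 5260)/(7400 − 6000) = 1050/1400 = 0.75
a = 5260 − 0.75(6000) = 5260 − 4500 = 760
C = 760 + 0.75(950) = 1472.5
S = 950 − 1472.5 = -522.5

S = -522.5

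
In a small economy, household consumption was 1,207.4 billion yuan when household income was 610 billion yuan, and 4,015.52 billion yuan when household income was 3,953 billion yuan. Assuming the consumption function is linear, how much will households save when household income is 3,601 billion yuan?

MPC = (4015.52 − 1207.4)/(3953 − 610) = 2808.12/3343 = 0.84
a = 1207.4 − 0.84(610) = 1207.4 − 512.4 = 695
C = 695 + 0.84(3601) = 3719.84
S = 3601 − 3719.84 = -118.84

S = -118.84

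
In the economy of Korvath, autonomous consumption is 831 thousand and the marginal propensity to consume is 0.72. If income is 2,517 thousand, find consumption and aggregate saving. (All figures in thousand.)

C = 831 + 0.72(2517) = 831 + 1812.24 = 2643.24
S = Y − C = 2517 − 2643.24 = -126.24

C = 2643.24; S = -126.24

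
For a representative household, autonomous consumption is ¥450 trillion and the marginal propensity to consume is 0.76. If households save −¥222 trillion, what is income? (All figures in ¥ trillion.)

Y = 950

S = Y − C = -450 + 0.24Y
-450 + 0.24Y = -222, so 0.24Y = 228 and Y = 950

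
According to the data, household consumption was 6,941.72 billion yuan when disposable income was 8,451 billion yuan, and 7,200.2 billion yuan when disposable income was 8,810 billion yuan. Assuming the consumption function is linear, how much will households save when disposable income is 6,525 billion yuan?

S = 970

MPC = (7200.2 − 6941.72)/(8810 − 8451) = 258.48/359 = 0.72
a = 6941.72 − 0.72(8451) = 6941.72 − 6084.72 = 857
C = 857 + 0.72(6525) = 5555
S = 6525 − 5555 = 970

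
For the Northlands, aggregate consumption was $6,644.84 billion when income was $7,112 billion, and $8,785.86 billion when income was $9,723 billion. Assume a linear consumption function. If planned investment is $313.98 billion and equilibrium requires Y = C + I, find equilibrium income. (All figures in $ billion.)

Y = 6261

MPC = (8785.86 − 6644.84)/(9723 − 7112) = 2141.02/2611 = 0.82
a = 6644.84 − 0.82(7112) = 813
Equilibrium: Y = 813 + 0.82Y + 313.98
0.18Y = 1126.98, so Y = 1126.98/0.18 = 6261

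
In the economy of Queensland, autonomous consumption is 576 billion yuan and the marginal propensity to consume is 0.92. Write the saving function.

S = -576 + 0.08Y

S = Y − C = Y − (576 + 0.92Y) = -576 + (1 − 0.92)Y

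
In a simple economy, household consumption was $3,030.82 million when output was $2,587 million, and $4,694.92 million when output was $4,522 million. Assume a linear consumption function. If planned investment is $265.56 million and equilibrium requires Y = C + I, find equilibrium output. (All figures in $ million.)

MPC = (4694.92 − 3030.82)/(4522 − 2587) = 1664.1/1935 = 0.86
a = 3030.82 − 0.86(2587) = 806
Equilibrium: Y = 806 + 0.86Y + 265.56
0.14Y = 1071.56, so Y = 1071.56/0.14 = 7654

Y = 7654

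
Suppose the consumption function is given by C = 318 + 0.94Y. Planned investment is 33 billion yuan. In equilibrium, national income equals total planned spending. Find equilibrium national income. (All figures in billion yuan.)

Y = 5850

Y = C + I = 318 + 0.94Y + 33
Y − 0.94Y = 351
0.06Y = 351, so Y = 351/0.06 = 5850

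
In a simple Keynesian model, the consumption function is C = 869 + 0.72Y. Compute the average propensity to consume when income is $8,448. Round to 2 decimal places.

APC = 0.82

C = 869 + 0.72(8448) = 6951.56
APC = C/Y = 6951.56/8448 = 0.82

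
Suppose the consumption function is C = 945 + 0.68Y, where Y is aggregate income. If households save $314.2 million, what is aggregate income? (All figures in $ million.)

S = Y − C = -945 + 0.32Y
-945 + 0.32Y = 314.2, so 0.32Y = 1259.2 and Y = 3935

Y = 3935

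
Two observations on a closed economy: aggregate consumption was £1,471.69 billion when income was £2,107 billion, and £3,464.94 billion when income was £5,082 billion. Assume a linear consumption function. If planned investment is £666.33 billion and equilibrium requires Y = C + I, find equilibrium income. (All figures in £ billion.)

Y = 2201

MPC = (3464.94 − 1471.69)/(5082 − 2107) = 1993.25/2975 = 0.67
a = 1471.69 − 0.67(2107) = 60
Equilibrium: Y = 60 + 0.67Y + 666.33
0.33Y = 726.33, so Y = 726.33/0.33 = 2201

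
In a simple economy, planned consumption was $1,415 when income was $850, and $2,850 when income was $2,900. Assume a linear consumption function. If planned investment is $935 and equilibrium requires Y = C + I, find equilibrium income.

Y = 5850

MPC = (2850 − 1415)/(2900 − 850) = 1435/2050 = 0.7
a = 1415 − 0.7(850) = 820
Equilibrium: Y = 820 + 0.7Y + 935
0.3Y = 1755, so Y = 1755/0.3 = 5850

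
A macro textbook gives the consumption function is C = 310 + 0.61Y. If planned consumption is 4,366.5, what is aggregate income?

Y = 6650

310 + 0.61Y = 4366.5
0.61Y = 4056.5, so Y = 4056.5/0.61 = 6650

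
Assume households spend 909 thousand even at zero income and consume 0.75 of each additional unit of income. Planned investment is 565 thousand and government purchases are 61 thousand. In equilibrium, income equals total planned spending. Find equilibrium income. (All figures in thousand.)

Y = C + I + G = 909 + 0.75Y + 565 + 61
Y − 0.75Y = 1535
0.25Y = 1535, so Y = 1535/0.25 = 6140

Y = 6140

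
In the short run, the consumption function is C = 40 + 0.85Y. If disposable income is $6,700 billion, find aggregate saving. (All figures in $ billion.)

C = 40 + 0.85(6700) = 40 + 5695 = 5735
S = Y − C = 6700 − 5735 = 965

S = 965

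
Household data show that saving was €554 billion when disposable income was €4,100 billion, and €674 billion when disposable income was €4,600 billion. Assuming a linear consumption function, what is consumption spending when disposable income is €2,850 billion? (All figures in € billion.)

C = 2596

MPS = ΔS/ΔY = (674 − 554)/(4600 − 4100) = 120/500 = 0.24
MPC = 1 − MPS = 0.76
Autonomous saving = 554 − 0.24(4100) = -430, so a = 430
C = 430 + 0.76(2850) = 430 + 2166 = 2596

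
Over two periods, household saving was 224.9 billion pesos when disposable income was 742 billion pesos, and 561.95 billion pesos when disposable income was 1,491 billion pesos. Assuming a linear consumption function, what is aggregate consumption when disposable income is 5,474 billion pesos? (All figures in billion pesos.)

C = 3119.7

MPS = ΔS/ΔY = (561.95 − 224.9)/(1491 − 742) = 337.05/749 = 0.45
MPC = 1 − MPS = 0.55
Autonomous saving = 224.9 − 0.45(742) = -109, so a = 109
C = 109 + 0.55(5474) = 109 + 3010.7 = 3119.7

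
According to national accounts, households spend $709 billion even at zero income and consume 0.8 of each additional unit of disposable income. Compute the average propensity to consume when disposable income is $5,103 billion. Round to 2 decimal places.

APC = 0.94

C = 709 + 0.8(5103) = 4791.4
APC = C/Y = 4791.4/5103 = 0.94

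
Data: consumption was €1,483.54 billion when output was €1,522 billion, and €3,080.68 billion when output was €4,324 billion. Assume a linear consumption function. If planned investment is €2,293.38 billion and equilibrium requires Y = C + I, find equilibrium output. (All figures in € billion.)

Y = 6766

MPC = (3080.68 − 1483.54)/(4324 − 1522) = 1597.14/2802 = 0.57
a = 1483.54 − 0.57(1522) = 616
Equilibrium: Y = 616 + 0.57Y + 2293.38
0.43Y = 2909.38, so Y = 2909.38/0.43 = 6766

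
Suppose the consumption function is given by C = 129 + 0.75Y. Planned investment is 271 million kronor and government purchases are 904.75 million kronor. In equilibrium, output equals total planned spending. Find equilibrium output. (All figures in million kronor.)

Y = 5219

Y = C + I + G = 129 + 0.75Y + 271 + 904.75
Y − 0.75Y = 1304.75
0.25Y = 1304.75, so Y = 1304.75/0.25 = 5219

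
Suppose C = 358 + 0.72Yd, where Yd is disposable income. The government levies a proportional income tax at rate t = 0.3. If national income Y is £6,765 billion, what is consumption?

C = 3767.56

Yd = (1 − 0.3)(6765) = 0.7(6765) = 4735.5
C = 358 + 0.72(4735.5) = 358 + 3409.56 = 3767.56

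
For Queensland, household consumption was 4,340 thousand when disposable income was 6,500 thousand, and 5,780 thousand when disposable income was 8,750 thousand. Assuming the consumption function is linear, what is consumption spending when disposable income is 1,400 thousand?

C = 1076

MPC = (5780 − 4340)/(8750 − 6500) = 1440/2250 = 0.64
a = 4340 − 0.64(6500) = 4340 − 4160 = 180
C = 180 + 0.64(1400) = 180 + 896 = 1076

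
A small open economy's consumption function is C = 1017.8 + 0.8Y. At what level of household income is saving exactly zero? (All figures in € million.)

At break-even, C = Y: 1017.8 + 0.8Y = Y
0.2Y = 1017.8, so Y = 1017.8/0.2 = 5089

Y = 5089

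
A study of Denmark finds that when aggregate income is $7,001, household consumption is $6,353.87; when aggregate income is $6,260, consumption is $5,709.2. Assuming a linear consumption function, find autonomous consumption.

MPC = ΔC/ΔY = (6353.87 − 5709.2)/(7001 − 6260) = 644.67/741 = 0.87
a = C − MPC·Y = 5709.2 − 0.87(6260) = 5709.2 − 5446.2 = 263

a = 263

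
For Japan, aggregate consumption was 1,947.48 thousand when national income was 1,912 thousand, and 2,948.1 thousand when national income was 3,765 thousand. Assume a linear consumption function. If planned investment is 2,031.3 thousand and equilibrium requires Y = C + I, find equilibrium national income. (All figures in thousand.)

Y = 6405

MPC = (2948.1 − 1947.48)/(3765 − 1912) = 1000.62/1853 = 0.54
a = 1947.48 − 0.54(1912) = 915
Equilibrium: Y = 915 + 0.54Y + 2031.3
0.46Y = 2946.3, so Y = 2946.3/0.46 = 6405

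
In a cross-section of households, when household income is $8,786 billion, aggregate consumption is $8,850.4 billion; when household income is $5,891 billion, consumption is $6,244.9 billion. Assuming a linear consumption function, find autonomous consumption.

MPC = ΔC/ΔY = (8850.4 − 6244.9)/(8786 − 5891) = 2605.5/2895 = 0.9
a = C − MPC·Y = 6244.9 − 0.9(5891) = 6244.9 − 5301.9 = 943

a = 943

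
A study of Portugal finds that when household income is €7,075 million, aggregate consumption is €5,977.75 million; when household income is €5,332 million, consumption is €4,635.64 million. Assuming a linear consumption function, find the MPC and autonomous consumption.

MPC = 0.77; a = 530

MPC = ΔC/ΔY = (5977.75 − 4635.64)/(7075 − 5332) = 1342.11/1743 = 0.77
a = C − MPC·Y = 4635.64 − 0.77(5332) = 4635.64 − 4105.64 = 530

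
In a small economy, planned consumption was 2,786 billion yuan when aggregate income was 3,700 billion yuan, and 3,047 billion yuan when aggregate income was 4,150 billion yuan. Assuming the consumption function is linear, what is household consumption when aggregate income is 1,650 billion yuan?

C = 1597

MPC = (3047 − 2786)/(4150 − 3700) = 261/450 = 0.58
a = 2786 − 0.58(3700) = 2786 − 2146 = 640
C = 640 + 0.58(1650) = 640 + 957 = 1597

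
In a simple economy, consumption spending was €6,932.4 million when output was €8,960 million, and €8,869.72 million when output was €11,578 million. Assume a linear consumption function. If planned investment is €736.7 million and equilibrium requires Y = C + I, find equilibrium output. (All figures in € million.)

Y = 3995

MPC = (8869.72 − 6932.4)/(11578 − 8960) = 1937.32/2618 = 0.74
a = 6932.4 − 0.74(8960) = 302
Equilibrium: Y = 302 + 0.74Y + 736.7
0.26Y = 1038.7, so Y = 1038.7/0.26 = 3995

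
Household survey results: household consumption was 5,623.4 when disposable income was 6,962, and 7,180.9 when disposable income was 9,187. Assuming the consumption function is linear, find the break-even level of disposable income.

MPC = (7180.9 − 5623.4)/(9187 − 6962) = 1557.5/2225 = 0.7
a = 5623.4 − 0.7(6962) = 5623.4 − 4873.4 = 750
Break-even: Y = a/(1−MPC) = 750/0.3 = 2500

Y = 2500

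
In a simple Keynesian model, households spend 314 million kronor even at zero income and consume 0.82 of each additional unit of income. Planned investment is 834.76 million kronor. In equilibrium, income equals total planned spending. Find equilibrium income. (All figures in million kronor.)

Y = C + I = 314 + 0.82Y + 834.76
Y − 0.82Y = 1148.76
0.18Y = 1148.76, so Y = 1148.76/0.18 = 6382

Y = 6382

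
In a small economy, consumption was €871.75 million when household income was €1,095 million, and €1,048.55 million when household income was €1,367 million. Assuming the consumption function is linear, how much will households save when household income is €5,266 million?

S = 1683.1

MPC = (1048.55 − 871.75)/(1367 − 1095) = 176.8/272 = 0.65
a = 871.75 − 0.65(1095) = 871.75 − 711.75 = 160
C = 160 + 0.65(5266) = 3582.9
S = 5266 − 3582.9 = 1683.1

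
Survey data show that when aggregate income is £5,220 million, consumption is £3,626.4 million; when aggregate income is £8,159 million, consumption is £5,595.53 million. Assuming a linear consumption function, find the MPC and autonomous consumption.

MPC = 0.67; a = 129

MPC = ΔC/ΔY = (5595.53 − 3626.4)/(8159 − 5220) = 1969.13/2939 = 0.67
a = C − MPC·Y = 3626.4 − 0.67(5220) = 3626.4 − 3497.4 = 129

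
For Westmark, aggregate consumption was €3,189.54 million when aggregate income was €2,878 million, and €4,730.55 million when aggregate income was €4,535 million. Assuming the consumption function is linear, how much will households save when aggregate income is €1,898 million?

S = -380.14

MPC = (4730.55 − 3189.54)/(4535 − 2878) = 1541.01/1657 = 0.93
a = 3189.54 − 0.93(2878) = 3189.54 − 2676.54 = 513
C = 513 + 0.93(1898) = 2278.14
S = 1898 − 2278.14 = -380.14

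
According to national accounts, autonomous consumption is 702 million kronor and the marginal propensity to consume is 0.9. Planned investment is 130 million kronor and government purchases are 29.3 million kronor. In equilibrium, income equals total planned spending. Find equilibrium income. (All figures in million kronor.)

Y = C + I + G = 702 + 0.9Y + 130 + 29.3
Y − 0.9Y = 861.3
0.1Y = 861.3, so Y = 861.3/0.1 = 8613

Y = 8613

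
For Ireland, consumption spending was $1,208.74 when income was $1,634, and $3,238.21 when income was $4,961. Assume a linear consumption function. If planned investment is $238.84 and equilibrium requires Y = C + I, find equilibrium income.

Y = 1156

MPC = (3238.21 − 1208.74)/(4961 − 1634) = 2029.47/3327 = 0.61
a = 1208.74 − 0.61(1634) = 212
Equilibrium: Y = 212 + 0.61Y + 238.84
0.39Y = 450.84, so Y = 450.84/0.39 = 1156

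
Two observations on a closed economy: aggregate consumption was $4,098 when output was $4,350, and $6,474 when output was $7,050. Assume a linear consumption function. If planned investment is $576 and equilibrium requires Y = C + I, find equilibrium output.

MPC = (6474 − 4098)/(7050 − 4350) = 2376/2700 = 0.88
a = 4098 − 0.88(4350) = 270
Equilibrium: Y = 270 + 0.88Y + 576
0.12Y = 846, so Y = 846/0.12 = 7050

Y = 7050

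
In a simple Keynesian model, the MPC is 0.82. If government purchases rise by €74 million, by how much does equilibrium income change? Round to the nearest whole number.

The multiplier is 1/(1 − MPC) = 1/0.18.
ΔY = 74/0.18 = 411.11 ≈ 411

ΔY ≈ 411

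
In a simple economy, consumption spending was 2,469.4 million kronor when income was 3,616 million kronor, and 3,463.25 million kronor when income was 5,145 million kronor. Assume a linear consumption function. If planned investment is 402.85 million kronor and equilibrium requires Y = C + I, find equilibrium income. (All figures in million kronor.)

MPC = (3463.25 − 2469.4)/(5145 − 3616) = 993.85/1529 = 0.65
a = 2469.4 − 0.65(3616) = 119
Equilibrium: Y = 119 + 0.65Y + 402.85
0.35Y = 521.85, so Y = 521.85/0.35 = 1491

Y = 1491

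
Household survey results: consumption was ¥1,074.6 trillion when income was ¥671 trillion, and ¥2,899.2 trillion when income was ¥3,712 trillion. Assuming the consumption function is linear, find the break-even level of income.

Y = 1680

MPC = (2899.2 − 1074.6)/(3712 − 671) = 1824.6/3041 = 0.6
a = 1074.6 − 0.6(671) = 1074.6 − 402.6 = 672
Break-even: Y = a/(1−MPC) = 672/0.4 = 1680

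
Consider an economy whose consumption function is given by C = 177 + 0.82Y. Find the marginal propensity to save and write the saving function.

MPS = 1 − MPC = 1 − 0.82 = 0.18
S = Y − C = -177 + 0.18Y

MPS = 0.18; S = -177 + 0.18Y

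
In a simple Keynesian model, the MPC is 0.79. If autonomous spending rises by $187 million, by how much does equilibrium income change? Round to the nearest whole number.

The multiplier is 1/(1 − MPC) = 1/0.21.
ΔY = 187/0.21 = 890.48 ≈ 890

ΔY ≈ 890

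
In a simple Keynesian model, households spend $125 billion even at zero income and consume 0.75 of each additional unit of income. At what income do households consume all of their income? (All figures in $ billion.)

Y = 500

At break-even, C = Y: 125 + 0.75Y = Y
0.25Y = 125, so Y = 125/0.25 = 500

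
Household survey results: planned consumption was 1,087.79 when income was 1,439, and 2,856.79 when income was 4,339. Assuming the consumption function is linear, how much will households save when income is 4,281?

MPC = (2856.79 − 1087.79)/(4339 − 1439) = 1769/2900 = 0.61
a = 1087.79 − 0.61(1439) = 1087.79 − 877.79 = 210
C = 210 + 0.61(4281) = 2821.41
S = 4281 − 2821.41 = 1459.59

S = 1459.59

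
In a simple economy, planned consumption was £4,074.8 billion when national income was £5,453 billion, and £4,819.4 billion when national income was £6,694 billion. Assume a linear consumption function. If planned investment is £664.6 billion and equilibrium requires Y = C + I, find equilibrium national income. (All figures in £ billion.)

Y = 3669

MPC = (4819.4 − 4074.8)/(6694 − 5453) = 744.6/1241 = 0.6
a = 4074.8 − 0.6(5453) = 803
Equilibrium: Y = 803 + 0.6Y + 664.6
0.4Y = 1467.6, so Y = 1467.6/0.4 = 3669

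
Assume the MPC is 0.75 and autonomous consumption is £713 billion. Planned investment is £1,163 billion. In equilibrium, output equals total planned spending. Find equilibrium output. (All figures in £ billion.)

Y = 7504

Y = C + I = 713 + 0.75Y + 1163
Y − 0.75Y = 1876
0.25Y = 1876, so Y = 1876/0.25 = 7504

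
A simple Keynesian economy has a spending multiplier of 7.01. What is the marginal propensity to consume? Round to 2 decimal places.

k = 1/(1 − MPC), so 1 − MPC = 1/k = 1/7.01 = 0.1427
MPC = 1 − 0.1427 = 0.86

MPC = 0.86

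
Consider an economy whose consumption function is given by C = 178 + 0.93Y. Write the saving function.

S = -178 + 0.07Y

S = Y − C = Y − (178 + 0.93Y) = -178 + (1 − 0.93)Y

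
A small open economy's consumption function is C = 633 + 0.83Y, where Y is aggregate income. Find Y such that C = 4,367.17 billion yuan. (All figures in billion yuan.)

633 + 0.83Y = 4367.17
0.83Y = 3734.17, so Y = 3734.17/0.83 = 4499

Y = 4499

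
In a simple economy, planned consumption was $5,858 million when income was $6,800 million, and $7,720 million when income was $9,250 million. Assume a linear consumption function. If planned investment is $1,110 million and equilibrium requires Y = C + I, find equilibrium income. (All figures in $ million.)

Y = 7500

MPC = (7720 − 5858)/(9250 − 6800) = 1862/2450 = 0.76
a = 5858 − 0.76(6800) = 690
Equilibrium: Y = 690 + 0.76Y + 1110
0.24Y = 1800, so Y = 1800/0.24 = 7500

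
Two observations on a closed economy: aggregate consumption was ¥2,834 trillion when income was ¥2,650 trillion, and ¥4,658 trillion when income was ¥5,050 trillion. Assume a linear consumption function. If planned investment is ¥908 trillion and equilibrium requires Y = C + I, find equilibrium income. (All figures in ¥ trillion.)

Y = 7200

MPC = (4658 − 2834)/(5050 − 2650) = 1824/2400 = 0.76
a = 2834 − 0.76(2650) = 820
Equilibrium: Y = 820 + 0.76Y + 908
0.24Y = 1728, so Y = 1728/0.24 = 7200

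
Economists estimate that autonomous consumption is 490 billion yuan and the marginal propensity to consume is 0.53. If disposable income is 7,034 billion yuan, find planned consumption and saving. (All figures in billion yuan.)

C = 4218.02; S = 2815.98

C = 490 + 0.53(7034) = 490 + 3728.02 = 4218.02
S = Y − C = 7034 − 4218.02 = 2815.98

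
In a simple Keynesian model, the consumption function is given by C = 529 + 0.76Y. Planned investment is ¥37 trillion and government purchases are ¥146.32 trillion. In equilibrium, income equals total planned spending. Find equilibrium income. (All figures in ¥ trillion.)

Y = 2968

Y = C + I + G = 529 + 0.76Y + 37 + 146.32
Y − 0.76Y = 712.32
0.24Y = 712.32, so Y = 712.32/0.24 = 2968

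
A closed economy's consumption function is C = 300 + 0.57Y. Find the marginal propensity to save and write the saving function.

MPS = 0.43; S = -300 + 0.43Y

MPS = 1 − MPC = 1 − 0.57 = 0.43
S = Y − C = -300 + 0.43Y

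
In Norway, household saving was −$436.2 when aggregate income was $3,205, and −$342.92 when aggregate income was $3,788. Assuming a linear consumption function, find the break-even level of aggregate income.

MPS = ΔS/ΔY = (-342.92 − (-436.2))/(3788 − 3205) = 93.28/583 = 0.16
MPC = 1 − MPS = 0.84
From S(3205) = -436.2: −a + 0.16(3205) = -436.2, so a = 512.8 − (-436.2) = 949
Break-even (S = 0): Y = a/MPS = 949/0.16 = 5931.25

Y = 5931.25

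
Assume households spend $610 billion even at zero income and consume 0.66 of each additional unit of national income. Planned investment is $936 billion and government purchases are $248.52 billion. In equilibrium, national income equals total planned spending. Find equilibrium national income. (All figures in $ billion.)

Y = 5278

Y = C + I + G = 610 + 0.66Y + 936 + 248.52
Y − 0.66Y = 1794.52
0.34Y = 1794.52, so Y = 1794.52/0.34 = 5278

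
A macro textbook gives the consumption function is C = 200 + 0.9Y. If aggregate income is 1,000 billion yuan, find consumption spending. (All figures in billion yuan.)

C = 200 + 0.9(1000) = 200 + 900 = 1100

C = 1100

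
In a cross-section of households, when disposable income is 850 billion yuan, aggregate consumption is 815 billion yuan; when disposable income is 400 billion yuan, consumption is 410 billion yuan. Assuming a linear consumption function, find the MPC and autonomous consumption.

MPC = ΔC/ΔY = (815 − 410)/(850 − 400) = 405/450 = 0.9
a = C − MPC·Y = 410 − 0.9(400) = 410 − 360 = 50

MPC = 0.9; a = 50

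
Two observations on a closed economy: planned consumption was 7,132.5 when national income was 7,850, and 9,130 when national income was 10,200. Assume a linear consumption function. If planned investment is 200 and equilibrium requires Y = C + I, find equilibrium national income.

Y = 4400

MPC = (9130 − 7132.5)/(10200 − 7850) = 1997.5/2350 = 0.85
a = 7132.5 − 0.85(7850) = 460
Equilibrium: Y = 460 + 0.85Y + 200
0.15Y = 660, so Y = 660/0.15 = 4400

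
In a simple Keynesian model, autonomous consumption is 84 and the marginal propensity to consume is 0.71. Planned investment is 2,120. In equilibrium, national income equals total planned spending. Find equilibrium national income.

Y = 7600

Y = C + I = 84 + 0.71Y + 2120
Y − 0.71Y = 2204
0.29Y = 2204, so Y = 2204/0.29 = 7600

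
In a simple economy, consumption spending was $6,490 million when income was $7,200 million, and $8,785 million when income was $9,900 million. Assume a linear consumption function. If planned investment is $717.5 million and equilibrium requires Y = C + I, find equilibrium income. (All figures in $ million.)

Y = 7250

MPC = (8785 − 6490)/(9900 − 7200) = 2295/2700 = 0.85
a = 6490 − 0.85(7200) = 370
Equilibrium: Y = 370 + 0.85Y + 717.5
0.15Y = 1087.5, so Y = 1087.5/0.15 = 7250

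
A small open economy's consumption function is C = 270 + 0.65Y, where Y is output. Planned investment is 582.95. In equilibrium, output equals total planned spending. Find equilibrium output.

Y = C + I = 270 + 0.65Y + 582.95
Y − 0.65Y = 852.95
0.35Y = 852.95, so Y = 852.95/0.35 = 2437

Y = 2437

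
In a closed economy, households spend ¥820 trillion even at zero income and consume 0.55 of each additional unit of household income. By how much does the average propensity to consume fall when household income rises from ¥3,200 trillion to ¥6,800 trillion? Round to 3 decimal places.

ΔAPC = 0.136

At Y = 3200: C = 820 + 0.55(3200) = 2580, APC = 2580/3200 = 0.8063
At Y = 6800: C = 4560, APC = 4560/6800 = 0.6706
Fall in APC = 0.8063 − 0.6706 = 0.1357 ≈ 0.136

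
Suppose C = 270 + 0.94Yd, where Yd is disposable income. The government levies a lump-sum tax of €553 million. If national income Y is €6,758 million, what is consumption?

C = 6102.7

Yd = Y − T = 6758 − 553 = 6205
C = 270 + 0.94(6205) = 270 + 5832.7 = 6102.7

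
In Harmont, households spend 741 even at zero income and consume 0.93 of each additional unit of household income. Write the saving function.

S = -741 + 0.07Y

S = Y − C = Y − (741 + 0.93Y) = -741 + (1 − 0.93)Y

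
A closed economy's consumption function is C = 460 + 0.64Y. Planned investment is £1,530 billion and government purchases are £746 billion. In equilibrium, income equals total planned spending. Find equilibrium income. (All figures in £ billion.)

Y = C + I + G = 460 + 0.64Y + 1530 + 746
Y − 0.64Y = 2736
0.36Y = 2736, so Y = 2736/0.36 = 7600

Y = 7600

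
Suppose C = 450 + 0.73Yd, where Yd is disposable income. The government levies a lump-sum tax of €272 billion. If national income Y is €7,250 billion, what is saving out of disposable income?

S = 1434.06

Yd = Y − T = 7250 − 272 = 6978
C = 450 + 0.73(6978) = 450 + 5093.94 = 5543.94
S = Yd − C = 6978 − 5543.94 = 1434.06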